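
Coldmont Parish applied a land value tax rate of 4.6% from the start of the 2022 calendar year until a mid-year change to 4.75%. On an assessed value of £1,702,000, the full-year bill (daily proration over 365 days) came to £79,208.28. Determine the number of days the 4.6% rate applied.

234 days

Let d = days at the first rate; then 365 − d days at the second rate.
£1,702,000 × [4.6%·d + 4.75%·(365−d)] / 365 = £79,208.28
Solving gives d = 234, so the new rate took effect on August 23, 2022.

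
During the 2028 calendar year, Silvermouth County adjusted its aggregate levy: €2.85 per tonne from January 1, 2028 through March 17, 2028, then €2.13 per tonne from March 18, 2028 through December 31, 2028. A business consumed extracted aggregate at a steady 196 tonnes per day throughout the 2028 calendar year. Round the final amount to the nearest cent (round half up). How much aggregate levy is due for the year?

€163,663.92

January 1 – March 17, 2028: 77 days × 196 tonnes/day = 15,092 tonnes at €2.85/tonne → €43,012.20
March 18 – December 31, 2028: 289 days × 196 tonnes/day = 56,644 tonnes at €2.13/tonne → €120,651.72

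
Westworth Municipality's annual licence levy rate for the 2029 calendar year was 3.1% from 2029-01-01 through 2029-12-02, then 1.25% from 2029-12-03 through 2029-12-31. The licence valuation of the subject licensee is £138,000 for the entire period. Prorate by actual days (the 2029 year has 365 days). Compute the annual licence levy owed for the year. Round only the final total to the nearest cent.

2029-01-01 to 2029-12-02: 336 days at 3.1% → £138,000 × 3.1% × 336/365 = £3,938.1041
2029-12-03 to 2029-12-31: 29 days at 1.25% → £138,000 × 1.25% × 29/365 = £137.0548
Total = £4,075.1589

£4,075.16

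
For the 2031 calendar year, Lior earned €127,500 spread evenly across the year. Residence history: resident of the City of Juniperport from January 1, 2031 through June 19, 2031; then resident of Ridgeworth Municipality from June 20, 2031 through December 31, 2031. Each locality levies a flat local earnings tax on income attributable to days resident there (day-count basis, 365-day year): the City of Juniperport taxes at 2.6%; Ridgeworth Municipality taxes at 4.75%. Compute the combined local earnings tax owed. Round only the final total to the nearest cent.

€4,779.50

The City of Juniperport, January 1 – June 19, 2031: 170 days → €127,500 × 2.6% × 170/365 = €1,543.9726
Ridgeworth Municipality, June 20 – December 31, 2031: 195 days → €127,500 × 4.75% × 195/365 = €3,235.5308
Total = €4,779.5034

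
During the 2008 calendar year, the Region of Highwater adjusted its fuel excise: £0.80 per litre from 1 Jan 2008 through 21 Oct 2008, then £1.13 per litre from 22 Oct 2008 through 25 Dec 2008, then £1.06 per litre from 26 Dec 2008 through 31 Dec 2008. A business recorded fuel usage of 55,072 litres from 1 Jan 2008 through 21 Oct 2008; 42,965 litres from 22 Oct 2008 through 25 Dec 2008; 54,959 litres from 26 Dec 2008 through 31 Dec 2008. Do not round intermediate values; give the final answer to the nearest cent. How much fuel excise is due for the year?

£150,864.59

1 Jan – 21 Oct 2008: 55,072 litres at £0.80/litre → £44,057.60
22 Oct – 25 Dec 2008: 42,965 litres at £1.13/litre → £48,550.45
26 Dec – 31 Dec 2008: 54,959 litres at £1.06/litre → £58,256.54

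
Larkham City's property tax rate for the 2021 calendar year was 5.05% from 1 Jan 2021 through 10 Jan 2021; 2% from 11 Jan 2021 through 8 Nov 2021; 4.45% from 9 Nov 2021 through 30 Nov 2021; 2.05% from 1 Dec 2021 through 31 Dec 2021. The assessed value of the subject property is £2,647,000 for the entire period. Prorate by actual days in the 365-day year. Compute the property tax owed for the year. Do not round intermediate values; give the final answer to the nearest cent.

1 Jan – 10 Jan 2021: 10 days at 5.05% → £2,647,000 × 5.05% × 10/365 = £3,662.2877
11 Jan – 8 Nov 2021: 302 days at 2% → £2,647,000 × 2% × 302/365 = £43,802.4110
9 Nov – 30 Nov 2021: 22 days at 4.45% → £2,647,000 × 4.45% × 22/365 = £7,099.7616
1 Dec – 31 Dec 2021: 31 days at 2.05% → £2,647,000 × 2.05% × 31/365 = £4,608.6808
Total = £59,173.1411

£59,173.14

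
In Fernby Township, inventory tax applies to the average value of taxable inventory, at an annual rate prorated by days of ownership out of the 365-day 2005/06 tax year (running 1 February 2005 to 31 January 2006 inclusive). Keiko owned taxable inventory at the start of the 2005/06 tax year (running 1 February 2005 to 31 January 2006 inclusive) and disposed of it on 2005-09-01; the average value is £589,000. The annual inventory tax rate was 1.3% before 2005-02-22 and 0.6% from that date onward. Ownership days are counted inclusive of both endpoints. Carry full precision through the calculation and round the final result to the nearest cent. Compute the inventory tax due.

2005-02-01 to 2005-02-21: 21 days at 1.3% → £589,000 × 1.3% × 21/365 = £440.5397
2005-02-22 to 2005-09-01: 192 days at 0.6% → £589,000 × 0.6% × 192/365 = £1,858.9808
Total = £2,299.5205

£2,299.52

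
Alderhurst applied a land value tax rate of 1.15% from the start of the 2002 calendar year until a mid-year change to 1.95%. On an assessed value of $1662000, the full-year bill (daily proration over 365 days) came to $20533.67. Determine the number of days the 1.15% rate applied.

Let d = days at the first rate; then 365 − d days at the second rate.
$1662000 × [1.15%·d + 1.95%·(365−d)] / 365 = $20533.67
Solving gives d = 326, so the new rate took effect on 23 Nov 2002.

326 days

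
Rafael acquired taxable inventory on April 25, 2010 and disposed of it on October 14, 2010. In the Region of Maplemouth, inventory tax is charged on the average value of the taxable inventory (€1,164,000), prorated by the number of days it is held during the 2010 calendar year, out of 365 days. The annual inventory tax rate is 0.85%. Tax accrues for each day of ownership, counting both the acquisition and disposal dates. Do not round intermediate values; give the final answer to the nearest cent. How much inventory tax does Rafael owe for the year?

Days held (April 25 – October 14, 2010): 173 out of 365
Tax = €1,164,000 × 0.85% × 173/365 = €4,689.4849

€4,689.48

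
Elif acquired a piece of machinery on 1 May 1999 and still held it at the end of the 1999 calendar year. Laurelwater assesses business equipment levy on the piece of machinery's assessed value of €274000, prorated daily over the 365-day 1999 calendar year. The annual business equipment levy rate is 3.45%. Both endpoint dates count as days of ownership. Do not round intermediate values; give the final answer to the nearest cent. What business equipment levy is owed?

€6345.16

Days held (1 May – 31 Dec 1999): 245 out of 365
Tax = €274000 × 3.45% × 245/365 = €6345.1644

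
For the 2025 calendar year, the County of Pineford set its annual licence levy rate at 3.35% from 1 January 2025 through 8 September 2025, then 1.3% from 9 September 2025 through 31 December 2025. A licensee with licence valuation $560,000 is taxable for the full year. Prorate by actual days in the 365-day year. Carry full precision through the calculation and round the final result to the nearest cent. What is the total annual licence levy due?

$15,174.47

1 January – 8 September 2025: 251 days at 3.35% → $560,000 × 3.35% × 251/365 = $12,900.7123
9 September – 31 December 2025: 114 days at 1.3% → $560,000 × 1.3% × 114/365 = $2,273.7534
Total = $15,174.4658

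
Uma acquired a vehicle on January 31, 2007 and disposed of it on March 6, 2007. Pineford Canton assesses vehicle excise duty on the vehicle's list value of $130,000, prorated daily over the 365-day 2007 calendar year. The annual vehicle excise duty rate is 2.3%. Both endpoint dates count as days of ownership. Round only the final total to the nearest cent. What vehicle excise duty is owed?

$286.71

Days held (January 31 – March 6, 2007): 35 out of 365
Tax = $130,000 × 2.3% × 35/365 = $286.7123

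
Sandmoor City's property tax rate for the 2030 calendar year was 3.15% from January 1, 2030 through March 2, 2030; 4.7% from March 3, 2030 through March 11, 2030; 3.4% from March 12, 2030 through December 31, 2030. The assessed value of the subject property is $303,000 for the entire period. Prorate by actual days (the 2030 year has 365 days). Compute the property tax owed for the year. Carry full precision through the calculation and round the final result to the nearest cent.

$10,272.53

January 1 – March 2, 2030: 61 days at 3.15% → $303,000 × 3.15% × 61/365 = $1,595.1082
March 3 – March 11, 2030: 9 days at 4.7% → $303,000 × 4.7% × 9/365 = $351.1479
March 12 – December 31, 2030: 295 days at 3.4% → $303,000 × 3.4% × 295/365 = $8,326.2740
Total = $10,272.5301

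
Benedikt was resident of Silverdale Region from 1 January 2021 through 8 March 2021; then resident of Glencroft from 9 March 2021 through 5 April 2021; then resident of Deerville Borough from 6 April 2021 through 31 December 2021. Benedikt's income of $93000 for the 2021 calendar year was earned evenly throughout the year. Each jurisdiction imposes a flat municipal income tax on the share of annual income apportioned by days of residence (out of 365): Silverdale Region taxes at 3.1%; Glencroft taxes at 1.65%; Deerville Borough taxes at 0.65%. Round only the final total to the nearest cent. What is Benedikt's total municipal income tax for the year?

Silverdale Region, 1 January – 8 March 2021: 67 days → $93000 × 3.1% × 67/365 = $529.2082
Glencroft, 9 March – 5 April 2021: 28 days → $93000 × 1.65% × 28/365 = $117.7151
Deerville Borough, 6 April – 31 December 2021: 270 days → $93000 × 0.65% × 270/365 = $447.1644
Total = $1094.0877

$1094.09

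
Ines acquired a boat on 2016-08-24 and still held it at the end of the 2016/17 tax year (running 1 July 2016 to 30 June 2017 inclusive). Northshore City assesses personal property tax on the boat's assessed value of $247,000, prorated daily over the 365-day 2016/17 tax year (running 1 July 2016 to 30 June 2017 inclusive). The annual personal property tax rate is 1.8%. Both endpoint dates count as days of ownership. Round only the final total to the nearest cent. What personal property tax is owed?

Days held (2016-08-24 to 2017-06-30): 311 out of 365
Tax = $247,000 × 1.8% × 311/365 = $3,788.2356

$3,788.24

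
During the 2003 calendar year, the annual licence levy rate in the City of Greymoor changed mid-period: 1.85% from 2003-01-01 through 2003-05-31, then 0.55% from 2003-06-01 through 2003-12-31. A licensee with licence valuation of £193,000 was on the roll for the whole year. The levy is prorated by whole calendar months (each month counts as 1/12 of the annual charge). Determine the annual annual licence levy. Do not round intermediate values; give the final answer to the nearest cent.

2003-01-01 to 2003-05-31: 5 months at 1.85% → £193,000 × 1.85% × 5/12 = £1,487.7083
2003-06-01 to 2003-12-31: 7 months at 0.55% → £193,000 × 0.55% × 7/12 = £619.2083
Total = £2,106.9167

£2,106.92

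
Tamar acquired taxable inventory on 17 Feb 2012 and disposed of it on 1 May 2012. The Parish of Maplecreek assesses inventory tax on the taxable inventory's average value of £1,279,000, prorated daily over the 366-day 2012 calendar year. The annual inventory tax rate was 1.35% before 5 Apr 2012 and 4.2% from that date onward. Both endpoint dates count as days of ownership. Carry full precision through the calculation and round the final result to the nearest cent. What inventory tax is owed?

17 Feb – 4 Apr 2012: 48 days at 1.35% → £1,279,000 × 1.35% × 48/366 = £2,264.4590
5 Apr – 1 May 2012: 27 days at 4.2% → £1,279,000 × 4.2% × 27/366 = £3,962.8033
Total = £6,227.2623

£6,227.26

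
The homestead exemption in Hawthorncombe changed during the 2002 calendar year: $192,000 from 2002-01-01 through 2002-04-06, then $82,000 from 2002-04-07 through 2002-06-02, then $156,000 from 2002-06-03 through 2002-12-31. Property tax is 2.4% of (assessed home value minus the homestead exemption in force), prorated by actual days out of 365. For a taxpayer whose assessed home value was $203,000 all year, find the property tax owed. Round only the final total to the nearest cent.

$1,178.10

2002-01-01 to 2002-04-06: 96 days, exemption $192,000 → ($203,000 − $192,000) × 2.4% × 96/365 = $69.4356
2002-04-07 to 2002-06-02: 57 days, exemption $82,000 → ($203,000 − $82,000) × 2.4% × 57/365 = $453.5014
2002-06-03 to 2002-12-31: 212 days, exemption $156,000 → ($203,000 − $156,000) × 2.4% × 212/365 = $655.1671
Total = $1,178.1041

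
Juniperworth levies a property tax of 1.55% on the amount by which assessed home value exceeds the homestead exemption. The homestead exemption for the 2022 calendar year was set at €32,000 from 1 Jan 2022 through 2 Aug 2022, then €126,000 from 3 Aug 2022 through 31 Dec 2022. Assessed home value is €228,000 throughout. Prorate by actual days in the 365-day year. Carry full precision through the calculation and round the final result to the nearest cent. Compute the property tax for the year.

1 Jan – 2 Aug 2022: 214 days, exemption €32,000 → (€228,000 − €32,000) × 1.55% × 214/365 = €1,781.1836
3 Aug – 31 Dec 2022: 151 days, exemption €126,000 → (€228,000 − €126,000) × 1.55% × 151/365 = €654.0575
Total = €2,435.2411

€2,435.24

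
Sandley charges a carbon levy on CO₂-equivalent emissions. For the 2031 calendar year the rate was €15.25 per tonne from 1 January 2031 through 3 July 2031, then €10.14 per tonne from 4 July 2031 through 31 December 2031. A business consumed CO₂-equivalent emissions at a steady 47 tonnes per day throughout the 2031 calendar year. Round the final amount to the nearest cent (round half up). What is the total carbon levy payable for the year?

1 January – 3 July 2031: 184 days × 47 tonnes/day = 8,648 tonnes at €15.25/tonne → €131,882.00
4 July – 31 December 2031: 181 days × 47 tonnes/day = 8,507 tonnes at €10.14/tonne → €86,260.98

€218,142.98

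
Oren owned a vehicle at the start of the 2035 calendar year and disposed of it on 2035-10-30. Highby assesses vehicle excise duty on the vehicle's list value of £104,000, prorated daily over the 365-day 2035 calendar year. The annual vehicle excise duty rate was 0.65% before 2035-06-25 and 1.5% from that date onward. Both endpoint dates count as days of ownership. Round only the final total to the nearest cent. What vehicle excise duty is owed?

£871.18

2035-01-01 to 2035-06-24: 175 days at 0.65% → £104,000 × 0.65% × 175/365 = £324.1096
2035-06-25 to 2035-10-30: 128 days at 1.5% → £104,000 × 1.5% × 128/365 = £547.0685
Total = £871.1781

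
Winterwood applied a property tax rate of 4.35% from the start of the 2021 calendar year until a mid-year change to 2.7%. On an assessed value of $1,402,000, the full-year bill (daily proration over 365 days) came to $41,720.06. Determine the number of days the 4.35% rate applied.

61 days

Let d = days at the first rate; then 365 − d days at the second rate.
$1,402,000 × [4.35%·d + 2.7%·(365−d)] / 365 = $41,720.06
Solving gives d = 61, so the new rate took effect on 3 March 2021.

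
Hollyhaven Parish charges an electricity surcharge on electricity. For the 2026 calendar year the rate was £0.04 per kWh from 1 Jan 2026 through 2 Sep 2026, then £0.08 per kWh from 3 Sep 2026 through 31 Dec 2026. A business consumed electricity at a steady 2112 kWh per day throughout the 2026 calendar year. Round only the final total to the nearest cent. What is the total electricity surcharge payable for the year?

1 Jan – 2 Sep 2026: 245 days × 2112 kWh/day = 517,440 kWh at £0.04/kWh → £20,697.60
3 Sep – 31 Dec 2026: 120 days × 2112 kWh/day = 253,440 kWh at £0.08/kWh → £20,275.20

£40,972.80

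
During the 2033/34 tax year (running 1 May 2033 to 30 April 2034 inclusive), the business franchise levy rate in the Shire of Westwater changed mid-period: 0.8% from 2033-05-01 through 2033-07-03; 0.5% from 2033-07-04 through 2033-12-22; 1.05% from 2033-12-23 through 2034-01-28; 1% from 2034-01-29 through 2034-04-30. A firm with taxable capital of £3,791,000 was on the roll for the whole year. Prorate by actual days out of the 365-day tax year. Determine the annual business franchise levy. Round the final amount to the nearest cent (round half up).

2033-05-01 to 2033-07-03: 64 days at 0.8% → £3,791,000 × 0.8% × 64/365 = £5,317.7863
2033-07-04 to 2033-12-22: 172 days at 0.5% → £3,791,000 × 0.5% × 172/365 = £8,932.2192
2033-12-23 to 2034-01-28: 37 days at 1.05% → £3,791,000 × 1.05% × 37/365 = £4,035.0781
2034-01-29 to 2034-04-30: 92 days at 1% → £3,791,000 × 1% × 92/365 = £9,555.3973
Total = £27,840.4808

£27,840.48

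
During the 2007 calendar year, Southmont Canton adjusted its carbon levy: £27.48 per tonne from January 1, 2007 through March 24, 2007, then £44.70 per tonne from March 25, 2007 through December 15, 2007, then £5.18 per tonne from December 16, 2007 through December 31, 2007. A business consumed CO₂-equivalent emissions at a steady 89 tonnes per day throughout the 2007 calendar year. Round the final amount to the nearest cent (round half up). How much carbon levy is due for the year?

£1,268,598.88

January 1 – March 24, 2007: 83 days × 89 tonnes/day = 7,387 tonnes at £27.48/tonne → £202,994.76
March 25 – December 15, 2007: 266 days × 89 tonnes/day = 23,674 tonnes at £44.70/tonne → £1,058,227.80
December 16 – December 31, 2007: 16 days × 89 tonnes/day = 1,424 tonnes at £5.18/tonne → £7,376.32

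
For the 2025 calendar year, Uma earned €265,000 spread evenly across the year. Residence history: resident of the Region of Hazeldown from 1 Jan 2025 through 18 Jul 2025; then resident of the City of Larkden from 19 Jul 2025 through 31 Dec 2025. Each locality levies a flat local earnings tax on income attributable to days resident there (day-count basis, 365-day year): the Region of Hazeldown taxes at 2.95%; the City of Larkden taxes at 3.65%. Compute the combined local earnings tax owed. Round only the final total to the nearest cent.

The Region of Hazeldown, 1 Jan – 18 Jul 2025: 199 days → €265,000 × 2.95% × 199/365 = €4,262.1438
The City of Larkden, 19 Jul – 31 Dec 2025: 166 days → €265,000 × 3.65% × 166/365 = €4,399.0000
Total = €8,661.1438

€8,661.14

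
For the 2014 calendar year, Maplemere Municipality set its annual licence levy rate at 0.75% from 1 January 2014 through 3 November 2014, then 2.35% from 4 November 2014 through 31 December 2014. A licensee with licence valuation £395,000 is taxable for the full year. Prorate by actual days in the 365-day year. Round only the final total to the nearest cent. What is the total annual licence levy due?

1 January – 3 November 2014: 307 days at 0.75% → £395,000 × 0.75% × 307/365 = £2,491.7466
4 November – 31 December 2014: 58 days at 2.35% → £395,000 × 2.35% × 58/365 = £1,475.0274
Total = £3,966.7740

£3,966.77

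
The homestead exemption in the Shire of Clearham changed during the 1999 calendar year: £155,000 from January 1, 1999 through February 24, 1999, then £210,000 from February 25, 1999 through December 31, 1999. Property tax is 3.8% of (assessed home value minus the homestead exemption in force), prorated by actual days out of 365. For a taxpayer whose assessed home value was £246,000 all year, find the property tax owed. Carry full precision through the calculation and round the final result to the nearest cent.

January 1 – February 24, 1999: 55 days, exemption £155,000 → (£246,000 − £155,000) × 3.8% × 55/365 = £521.0685
February 25 – December 31, 1999: 310 days, exemption £210,000 → (£246,000 − £210,000) × 3.8% × 310/365 = £1,161.8630
Total = £1,682.9315

£1,682.93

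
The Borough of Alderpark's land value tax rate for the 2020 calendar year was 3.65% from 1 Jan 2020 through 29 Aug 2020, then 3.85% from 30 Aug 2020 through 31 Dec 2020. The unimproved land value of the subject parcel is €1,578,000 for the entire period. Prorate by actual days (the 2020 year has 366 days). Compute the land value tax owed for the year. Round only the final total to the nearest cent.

1 Jan – 29 Aug 2020: 242 days at 3.65% → €1,578,000 × 3.65% × 242/366 = €38,083.2623
30 Aug – 31 Dec 2020: 124 days at 3.85% → €1,578,000 × 3.85% × 124/366 = €20,582.9836
Total = €58,666.2459

€58,666.25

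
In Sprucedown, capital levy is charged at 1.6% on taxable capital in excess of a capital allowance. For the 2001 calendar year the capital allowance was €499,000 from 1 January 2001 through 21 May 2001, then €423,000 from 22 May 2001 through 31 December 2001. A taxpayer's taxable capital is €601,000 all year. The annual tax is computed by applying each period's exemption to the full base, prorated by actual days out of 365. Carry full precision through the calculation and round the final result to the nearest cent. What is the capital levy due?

1 January – 21 May 2001: 141 days, exemption €499,000 → (€601,000 − €499,000) × 1.6% × 141/365 = €630.4438
22 May – 31 December 2001: 224 days, exemption €423,000 → (€601,000 − €423,000) × 1.6% × 224/365 = €1,747.8137
Total = €2,378.2575

€2,378.26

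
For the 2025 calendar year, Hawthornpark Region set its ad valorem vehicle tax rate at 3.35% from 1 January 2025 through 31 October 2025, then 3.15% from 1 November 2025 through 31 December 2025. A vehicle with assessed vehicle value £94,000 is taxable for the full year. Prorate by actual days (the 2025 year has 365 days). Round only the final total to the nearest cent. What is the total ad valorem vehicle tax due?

£3,117.58

1 January – 31 October 2025: 304 days at 3.35% → £94,000 × 3.35% × 304/365 = £2,622.7288
1 November – 31 December 2025: 61 days at 3.15% → £94,000 × 3.15% × 61/365 = £494.8521
Total = £3,117.5808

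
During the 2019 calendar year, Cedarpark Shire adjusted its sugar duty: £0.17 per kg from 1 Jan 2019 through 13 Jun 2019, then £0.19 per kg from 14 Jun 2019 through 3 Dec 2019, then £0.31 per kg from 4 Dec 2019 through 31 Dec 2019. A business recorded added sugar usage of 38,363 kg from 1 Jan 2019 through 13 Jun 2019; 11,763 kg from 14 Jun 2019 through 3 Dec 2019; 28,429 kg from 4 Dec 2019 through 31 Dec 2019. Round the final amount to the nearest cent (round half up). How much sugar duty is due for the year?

£17,569.67

1 Jan – 13 Jun 2019: 38,363 kg at £0.17/kg → £6,521.71
14 Jun – 3 Dec 2019: 11,763 kg at £0.19/kg → £2,234.97
4 Dec – 31 Dec 2019: 28,429 kg at £0.31/kg → £8,812.99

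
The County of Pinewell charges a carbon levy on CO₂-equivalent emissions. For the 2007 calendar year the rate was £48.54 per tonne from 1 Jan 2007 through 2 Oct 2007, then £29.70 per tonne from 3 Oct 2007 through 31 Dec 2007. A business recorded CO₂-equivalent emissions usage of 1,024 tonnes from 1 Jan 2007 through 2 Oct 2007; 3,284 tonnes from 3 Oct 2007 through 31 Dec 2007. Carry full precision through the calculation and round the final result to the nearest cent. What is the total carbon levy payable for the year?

£147,239.76

1 Jan – 2 Oct 2007: 1,024 tonnes at £48.54/tonne → £49,704.96
3 Oct – 31 Dec 2007: 3,284 tonnes at £29.70/tonne → £97,534.80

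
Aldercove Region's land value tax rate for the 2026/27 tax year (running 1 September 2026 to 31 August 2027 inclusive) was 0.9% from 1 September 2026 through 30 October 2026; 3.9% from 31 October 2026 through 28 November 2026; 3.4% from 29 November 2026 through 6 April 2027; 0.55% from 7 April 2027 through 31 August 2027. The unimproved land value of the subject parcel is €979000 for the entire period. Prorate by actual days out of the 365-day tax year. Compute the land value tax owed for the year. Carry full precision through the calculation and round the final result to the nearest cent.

1 September – 30 October 2026: 60 days at 0.9% → €979000 × 0.9% × 60/365 = €1448.3836
31 October – 28 November 2026: 29 days at 3.9% → €979000 × 3.9% × 29/365 = €3033.5589
29 November 2026 – 6 April 2027: 129 days at 3.4% → €979000 × 3.4% × 129/365 = €11764.0932
7 April – 31 August 2027: 147 days at 0.55% → €979000 × 0.55% × 147/365 = €2168.5521
Total = €18414.5877

€18414.59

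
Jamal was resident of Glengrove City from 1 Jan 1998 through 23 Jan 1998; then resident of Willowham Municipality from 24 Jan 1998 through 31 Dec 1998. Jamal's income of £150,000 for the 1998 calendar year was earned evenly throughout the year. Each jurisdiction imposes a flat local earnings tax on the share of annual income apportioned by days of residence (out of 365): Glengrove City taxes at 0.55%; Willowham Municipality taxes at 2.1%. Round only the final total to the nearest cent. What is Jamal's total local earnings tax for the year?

£3,003.49

Glengrove City, 1 Jan – 23 Jan 1998: 23 days → £150,000 × 0.55% × 23/365 = £51.9863
Willowham Municipality, 24 Jan – 31 Dec 1998: 342 days → £150,000 × 2.1% × 342/365 = £2,951.5068
Total = £3,003.4932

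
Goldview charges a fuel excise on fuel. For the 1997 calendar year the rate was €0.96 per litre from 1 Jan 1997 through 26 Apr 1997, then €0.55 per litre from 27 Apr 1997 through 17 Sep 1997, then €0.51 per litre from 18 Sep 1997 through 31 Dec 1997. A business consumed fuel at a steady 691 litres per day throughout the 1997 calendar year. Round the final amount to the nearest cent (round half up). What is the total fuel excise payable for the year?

1 Jan – 26 Apr 1997: 116 days × 691 litres/day = 80,156 litres at €0.96/litre → €76949.76
27 Apr – 17 Sep 1997: 144 days × 691 litres/day = 99,504 litres at €0.55/litre → €54727.20
18 Sep – 31 Dec 1997: 105 days × 691 litres/day = 72,555 litres at €0.51/litre → €37003.05

€168680.01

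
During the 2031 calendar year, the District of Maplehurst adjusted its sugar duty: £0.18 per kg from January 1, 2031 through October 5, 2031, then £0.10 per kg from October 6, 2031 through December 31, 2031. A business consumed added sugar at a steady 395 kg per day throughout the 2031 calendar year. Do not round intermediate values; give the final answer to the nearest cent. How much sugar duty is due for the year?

£23,202.30

January 1 – October 5, 2031: 278 days × 395 kg/day = 109,810 kg at £0.18/kg → £19,765.80
October 6 – December 31, 2031: 87 days × 395 kg/day = 34,365 kg at £0.10/kg → £3,436.50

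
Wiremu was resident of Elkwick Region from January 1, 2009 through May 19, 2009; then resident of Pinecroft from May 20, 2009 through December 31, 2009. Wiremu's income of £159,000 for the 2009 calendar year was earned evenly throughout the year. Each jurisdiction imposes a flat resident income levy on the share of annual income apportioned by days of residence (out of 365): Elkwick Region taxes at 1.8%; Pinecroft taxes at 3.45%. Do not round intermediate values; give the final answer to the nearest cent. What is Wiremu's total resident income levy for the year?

Elkwick Region, January 1 – May 19, 2009: 139 days → £159,000 × 1.8% × 139/365 = £1,089.9123
Pinecroft, May 20 – December 31, 2009: 226 days → £159,000 × 3.45% × 226/365 = £3,396.5014
Total = £4,486.4137

£4,486.41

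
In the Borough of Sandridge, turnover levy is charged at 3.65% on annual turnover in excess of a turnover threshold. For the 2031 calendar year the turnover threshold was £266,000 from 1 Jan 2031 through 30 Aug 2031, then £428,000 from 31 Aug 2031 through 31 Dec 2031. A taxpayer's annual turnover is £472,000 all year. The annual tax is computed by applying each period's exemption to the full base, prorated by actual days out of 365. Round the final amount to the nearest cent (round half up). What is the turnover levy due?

1 Jan – 30 Aug 2031: 242 days, exemption £266,000 → (£472,000 − £266,000) × 3.65% × 242/365 = £4,985.2000
31 Aug – 31 Dec 2031: 123 days, exemption £428,000 → (£472,000 − £428,000) × 3.65% × 123/365 = £541.2000
Total = £5,526.4000

£5,526.40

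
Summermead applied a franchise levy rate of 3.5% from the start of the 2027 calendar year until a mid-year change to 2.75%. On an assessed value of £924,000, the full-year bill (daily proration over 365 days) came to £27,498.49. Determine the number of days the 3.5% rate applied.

Let d = days at the first rate; then 365 − d days at the second rate.
£924,000 × [3.5%·d + 2.75%·(365−d)] / 365 = £27,498.49
Solving gives d = 110, so the new rate took effect on 21 Apr 2027.

110 days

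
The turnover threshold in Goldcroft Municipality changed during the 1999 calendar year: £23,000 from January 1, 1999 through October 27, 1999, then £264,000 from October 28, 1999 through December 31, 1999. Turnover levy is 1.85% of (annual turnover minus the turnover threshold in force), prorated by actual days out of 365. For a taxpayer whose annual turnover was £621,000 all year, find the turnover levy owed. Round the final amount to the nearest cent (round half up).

£10,269.02

January 1 – October 27, 1999: 300 days, exemption £23,000 → (£621,000 − £23,000) × 1.85% × 300/365 = £9,092.8767
October 28 – December 31, 1999: 65 days, exemption £264,000 → (£621,000 − £264,000) × 1.85% × 65/365 = £1,176.1438
Total = £10,269.0205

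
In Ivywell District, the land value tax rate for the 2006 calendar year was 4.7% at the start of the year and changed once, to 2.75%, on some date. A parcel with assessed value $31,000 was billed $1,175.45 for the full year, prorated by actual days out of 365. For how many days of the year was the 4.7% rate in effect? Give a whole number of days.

195 days

Let d = days at the first rate; then 365 − d days at the second rate.
$31,000 × [4.7%·d + 2.75%·(365−d)] / 365 = $1,175.45
Solving gives d = 195, so the new rate took effect on July 15, 2006.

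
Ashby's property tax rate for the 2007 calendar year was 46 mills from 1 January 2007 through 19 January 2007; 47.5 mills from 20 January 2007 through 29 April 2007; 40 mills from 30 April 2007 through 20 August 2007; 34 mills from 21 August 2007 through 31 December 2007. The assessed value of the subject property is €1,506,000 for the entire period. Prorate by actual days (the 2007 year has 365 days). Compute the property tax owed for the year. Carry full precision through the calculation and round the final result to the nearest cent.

€60,512.32

1 January – 19 January 2007: 19 days at 46 mills → €1,506,000 × 4.6% × 19/365 = €3,606.1479
20 January – 29 April 2007: 100 days at 47.5 mills → €1,506,000 × 4.75% × 100/365 = €19,598.6301
30 April – 20 August 2007: 113 days at 40 mills → €1,506,000 × 4% × 113/365 = €18,649.6438
21 August – 31 December 2007: 133 days at 34 mills → €1,506,000 × 3.4% × 133/365 = €18,657.8959
Total = €60,512.3178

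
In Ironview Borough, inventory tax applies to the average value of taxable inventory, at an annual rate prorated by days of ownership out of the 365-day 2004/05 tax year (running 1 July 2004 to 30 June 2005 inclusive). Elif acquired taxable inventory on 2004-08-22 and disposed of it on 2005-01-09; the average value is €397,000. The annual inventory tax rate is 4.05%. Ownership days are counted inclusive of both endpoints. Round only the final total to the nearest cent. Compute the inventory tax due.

Days held (2004-08-22 to 2005-01-09): 141 out of 365
Tax = €397,000 × 4.05% × 141/365 = €6,211.1466

€6,211.15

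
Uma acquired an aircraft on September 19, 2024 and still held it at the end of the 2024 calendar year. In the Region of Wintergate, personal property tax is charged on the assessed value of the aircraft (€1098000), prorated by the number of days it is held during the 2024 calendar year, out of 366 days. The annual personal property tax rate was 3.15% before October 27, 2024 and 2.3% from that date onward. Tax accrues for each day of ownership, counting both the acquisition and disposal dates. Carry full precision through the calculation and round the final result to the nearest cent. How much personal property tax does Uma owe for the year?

€8145.00

September 19 – October 26, 2024: 38 days at 3.15% → €1098000 × 3.15% × 38/366 = €3591.0000
October 27 – December 31, 2024: 66 days at 2.3% → €1098000 × 2.3% × 66/366 = €4554.0000
Total = €8145.0000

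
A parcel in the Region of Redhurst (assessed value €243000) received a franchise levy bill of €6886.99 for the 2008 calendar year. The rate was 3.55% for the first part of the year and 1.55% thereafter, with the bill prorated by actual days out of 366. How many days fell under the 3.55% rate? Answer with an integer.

Let d = days at the first rate; then 366 − d days at the second rate.
€243000 × [3.55%·d + 1.55%·(366−d)] / 366 = €6886.99
Solving gives d = 235, so the new rate took effect on 23 August 2008.

235 days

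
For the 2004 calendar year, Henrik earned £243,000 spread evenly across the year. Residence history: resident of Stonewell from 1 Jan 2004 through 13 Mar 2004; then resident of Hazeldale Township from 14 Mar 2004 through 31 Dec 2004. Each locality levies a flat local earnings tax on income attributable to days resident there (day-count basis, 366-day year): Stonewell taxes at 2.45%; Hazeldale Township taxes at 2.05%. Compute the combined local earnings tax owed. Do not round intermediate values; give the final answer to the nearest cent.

£5,175.37

Stonewell, 1 Jan – 13 Mar 2004: 73 days → £243,000 × 2.45% × 73/366 = £1,187.4467
Hazeldale Township, 14 Mar – 31 Dec 2004: 293 days → £243,000 × 2.05% × 293/366 = £3,987.9221
Total = £5,175.3689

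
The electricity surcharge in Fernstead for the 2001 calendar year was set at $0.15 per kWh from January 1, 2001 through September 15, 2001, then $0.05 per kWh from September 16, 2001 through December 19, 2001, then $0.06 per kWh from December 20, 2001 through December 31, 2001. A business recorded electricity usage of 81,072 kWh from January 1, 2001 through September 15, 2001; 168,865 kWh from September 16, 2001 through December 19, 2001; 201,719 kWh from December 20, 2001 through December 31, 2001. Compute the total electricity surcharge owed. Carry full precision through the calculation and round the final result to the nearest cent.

January 1 – September 15, 2001: 81,072 kWh at $0.15/kWh → $12,160.80
September 16 – December 19, 2001: 168,865 kWh at $0.05/kWh → $8,443.25
December 20 – December 31, 2001: 201,719 kWh at $0.06/kWh → $12,103.14

$32,707.19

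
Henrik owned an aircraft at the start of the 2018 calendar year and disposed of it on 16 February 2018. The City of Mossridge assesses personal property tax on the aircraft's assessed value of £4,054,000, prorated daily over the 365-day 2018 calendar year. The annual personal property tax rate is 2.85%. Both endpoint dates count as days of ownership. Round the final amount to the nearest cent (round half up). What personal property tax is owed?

£14,877.62

Days held (1 January – 16 February 2018): 47 out of 365
Tax = £4,054,000 × 2.85% × 47/365 = £14,877.6247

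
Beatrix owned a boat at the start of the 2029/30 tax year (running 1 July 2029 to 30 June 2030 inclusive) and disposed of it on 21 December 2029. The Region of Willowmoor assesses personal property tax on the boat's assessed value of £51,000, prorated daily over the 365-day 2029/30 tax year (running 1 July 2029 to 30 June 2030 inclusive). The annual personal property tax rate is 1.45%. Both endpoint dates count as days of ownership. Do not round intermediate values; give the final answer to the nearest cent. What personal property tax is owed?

£352.53

Days held (1 July – 21 December 2029): 174 out of 365
Tax = £51,000 × 1.45% × 174/365 = £352.5288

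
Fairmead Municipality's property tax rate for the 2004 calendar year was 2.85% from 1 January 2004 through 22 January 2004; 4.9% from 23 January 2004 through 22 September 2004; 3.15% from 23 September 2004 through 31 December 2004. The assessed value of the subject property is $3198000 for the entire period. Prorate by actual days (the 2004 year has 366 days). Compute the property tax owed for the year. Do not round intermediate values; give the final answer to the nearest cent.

$137470.31

1 January – 22 January 2004: 22 days at 2.85% → $3198000 × 2.85% × 22/366 = $5478.5410
23 January – 22 September 2004: 244 days at 4.9% → $3198000 × 4.9% × 244/366 = $104468.0000
23 September – 31 December 2004: 100 days at 3.15% → $3198000 × 3.15% × 100/366 = $27523.7705
Total = $137470.3115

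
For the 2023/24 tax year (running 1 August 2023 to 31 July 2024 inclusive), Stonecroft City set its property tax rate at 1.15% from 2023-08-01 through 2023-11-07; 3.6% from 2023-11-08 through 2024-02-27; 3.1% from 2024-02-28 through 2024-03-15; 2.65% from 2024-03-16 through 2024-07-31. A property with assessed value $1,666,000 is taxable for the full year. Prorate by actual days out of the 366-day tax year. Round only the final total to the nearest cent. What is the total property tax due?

2023-08-01 to 2023-11-07: 99 days at 1.15% → $1,666,000 × 1.15% × 99/366 = $5,182.3525
2023-11-08 to 2024-02-27: 112 days at 3.6% → $1,666,000 × 3.6% × 112/366 = $18,353.3115
2024-02-28 to 2024-03-15: 17 days at 3.1% → $1,666,000 × 3.1% × 17/366 = $2,398.8579
2024-03-16 to 2024-07-31: 138 days at 2.65% → $1,666,000 × 2.65% × 138/366 = $16,646.3443
Total = $42,580.8661

$42,580.87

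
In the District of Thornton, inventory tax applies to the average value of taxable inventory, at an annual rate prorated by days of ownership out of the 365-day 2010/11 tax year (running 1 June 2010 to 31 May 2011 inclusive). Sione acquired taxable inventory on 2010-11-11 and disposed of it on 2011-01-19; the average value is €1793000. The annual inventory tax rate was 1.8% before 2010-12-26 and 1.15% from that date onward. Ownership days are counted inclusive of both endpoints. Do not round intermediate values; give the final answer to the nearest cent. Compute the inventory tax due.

2010-11-11 to 2010-12-25: 45 days at 1.8% → €1793000 × 1.8% × 45/365 = €3978.9863
2010-12-26 to 2011-01-19: 25 days at 1.15% → €1793000 × 1.15% × 25/365 = €1412.2945
Total = €5391.2808

€5391.28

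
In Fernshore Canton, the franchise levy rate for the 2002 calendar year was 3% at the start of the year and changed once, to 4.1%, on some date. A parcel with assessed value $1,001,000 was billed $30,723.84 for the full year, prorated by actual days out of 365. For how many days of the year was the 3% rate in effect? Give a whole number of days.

Let d = days at the first rate; then 365 − d days at the second rate.
$1,001,000 × [3%·d + 4.1%·(365−d)] / 365 = $30,723.84
Solving gives d = 342, so the new rate took effect on December 9, 2002.

342 days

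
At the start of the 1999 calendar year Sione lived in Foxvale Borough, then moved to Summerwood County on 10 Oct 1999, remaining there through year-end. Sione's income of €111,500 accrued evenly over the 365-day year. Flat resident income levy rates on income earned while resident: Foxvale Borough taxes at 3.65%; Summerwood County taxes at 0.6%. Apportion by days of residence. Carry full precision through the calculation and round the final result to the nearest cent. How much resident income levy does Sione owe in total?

Foxvale Borough, 1 Jan – 9 Oct 1999: 282 days → €111,500 × 3.65% × 282/365 = €3,144.3000
Summerwood County, 10 Oct – 31 Dec 1999: 83 days → €111,500 × 0.6% × 83/365 = €152.1288
Total = €3,296.4288

€3,296.43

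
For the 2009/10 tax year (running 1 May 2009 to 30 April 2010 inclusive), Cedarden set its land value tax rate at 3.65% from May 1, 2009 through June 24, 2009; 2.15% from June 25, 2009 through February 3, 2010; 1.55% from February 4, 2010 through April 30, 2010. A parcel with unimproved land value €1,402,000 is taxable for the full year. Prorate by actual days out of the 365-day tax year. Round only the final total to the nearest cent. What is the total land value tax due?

€31,329.90

May 1 – June 24, 2009: 55 days at 3.65% → €1,402,000 × 3.65% × 55/365 = €7,711.0000
June 25, 2009 – February 3, 2010: 224 days at 2.15% → €1,402,000 × 2.15% × 224/365 = €18,498.7178
February 4 – April 30, 2010: 86 days at 1.55% → €1,402,000 × 1.55% × 86/365 = €5,120.1808
Total = €31,329.8986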